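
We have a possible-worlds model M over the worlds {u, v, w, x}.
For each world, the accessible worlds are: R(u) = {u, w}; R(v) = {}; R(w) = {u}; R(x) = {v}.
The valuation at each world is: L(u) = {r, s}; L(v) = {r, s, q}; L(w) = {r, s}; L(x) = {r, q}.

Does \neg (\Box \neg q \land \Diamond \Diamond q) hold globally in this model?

Yes

Let φ = \neg (\Box \neg q \land \Diamond \Diamond q). Evaluate φ at each world:
  u (successors {u, w}): φ is true.
  v (successors ∅): φ is true.
  w (successors {u}): φ is true.
  x (successors {v}): φ is true.
For instance, at x:
  At x: \Box \neg q \land \Diamond \Diamond q is false, so \neg (\Box \neg q \land \Diamond \Diamond q) is true.
    At x: \Box \neg q is false, \Diamond \Diamond q is false, so \Box \neg q \land \Diamond \Diamond q is false.
      At x: \Box \neg q requires \neg q at every successor {v}.
        \neg q fails at v, so \Box \neg q is false at x.
      At x: \Diamond \Diamond q requires \Diamond q at some successor in {v}.
        At v: \Diamond q is false.
      So \Diamond \Diamond q is false at x.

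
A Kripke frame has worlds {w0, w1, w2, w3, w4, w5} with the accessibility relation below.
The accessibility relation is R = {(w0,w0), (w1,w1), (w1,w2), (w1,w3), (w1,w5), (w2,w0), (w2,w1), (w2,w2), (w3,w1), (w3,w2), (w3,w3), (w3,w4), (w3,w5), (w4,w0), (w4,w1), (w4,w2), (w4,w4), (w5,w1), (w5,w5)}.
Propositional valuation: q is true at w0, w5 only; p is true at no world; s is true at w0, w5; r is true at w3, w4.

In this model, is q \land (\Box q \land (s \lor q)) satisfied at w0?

Yes

At w0: q is true, \Box q \land (s \lor q) is true, so q \land (\Box q \land (s \lor q)) is true.
  At w0: \Box q is true, s \lor q is true, so \Box q \land (s \lor q) is true.
    At w0: \Box q requires q at every successor {w0}.
      At w0: q is true.
    So \Box q is true at w0.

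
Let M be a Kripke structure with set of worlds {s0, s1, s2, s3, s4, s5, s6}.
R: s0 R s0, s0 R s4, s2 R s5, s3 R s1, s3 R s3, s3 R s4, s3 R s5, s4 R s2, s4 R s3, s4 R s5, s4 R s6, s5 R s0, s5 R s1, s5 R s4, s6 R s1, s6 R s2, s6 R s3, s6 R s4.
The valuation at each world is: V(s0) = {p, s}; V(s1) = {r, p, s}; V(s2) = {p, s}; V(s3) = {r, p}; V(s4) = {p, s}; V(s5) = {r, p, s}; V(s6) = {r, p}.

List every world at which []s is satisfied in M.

Recall that []ψ holds at a world iff ψ holds at every accessible world, and <>ψ holds iff ψ holds at some accessible world.
Let φ = []s. Evaluate φ at each world:
  s0 (successors {s0, s4}): φ is true.
  s1 (successors ∅): φ is true.
  s2 (successors {s5}): φ is true.
  s3 (successors {s1, s3, s4, s5}): φ is false.
  s4 (successors {s2, s3, s5, s6}): φ is false.
  s5 (successors {s0, s1, s4}): φ is true.
  s6 (successors {s1, s2, s3, s4}): φ is false.
For instance, at s2:
  At s2: []s requires s at every successor {s5}.
    At s5: s is true.
  So []s is true at s2.
Satisfying worlds: {s0, s1, s2, s5}

s0, s1, s2, s5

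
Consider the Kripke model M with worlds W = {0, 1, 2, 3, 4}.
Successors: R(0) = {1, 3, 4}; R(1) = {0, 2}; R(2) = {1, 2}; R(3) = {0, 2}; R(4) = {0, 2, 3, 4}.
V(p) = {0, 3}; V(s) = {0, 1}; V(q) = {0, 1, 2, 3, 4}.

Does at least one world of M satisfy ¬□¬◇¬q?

No

Recall that □ψ holds at a world iff ψ holds at every accessible world, and ◇ψ holds iff ψ holds at some accessible world.
Let φ = ¬□¬◇¬q. Evaluate φ at each world:
  0 (successors {1, 3, 4}): φ is false.
  1 (successors {0, 2}): φ is false.
  2 (successors {1, 2}): φ is false.
  3 (successors {0, 2}): φ is false.
  4 (successors {0, 2, 3, 4}): φ is false.
For instance, at 2:
  At 2: □¬◇¬q is true, so ¬□¬◇¬q is false.
    At 2: □¬◇¬q requires ¬◇¬q at every successor {1, 2}.
      At 1: ¬◇¬q is true.
      At 2: ¬◇¬q is true.
    So □¬◇¬q is true at 2.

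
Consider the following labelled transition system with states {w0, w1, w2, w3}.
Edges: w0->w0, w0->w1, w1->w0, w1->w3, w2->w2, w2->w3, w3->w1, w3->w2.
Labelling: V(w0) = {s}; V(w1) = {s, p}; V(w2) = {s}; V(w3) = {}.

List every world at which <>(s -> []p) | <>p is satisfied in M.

Let φ = <>(s -> []p) | <>p. Evaluate φ at each world:
  w0 (successors {w0, w1}): φ is true.
  w1 (successors {w0, w3}): φ is true.
  w2 (successors {w2, w3}): φ is true.
  w3 (successors {w1, w2}): φ is true.
For instance, at w2:
  At w2: <>(s -> []p) is true, <>p is false, so <>(s -> []p) | <>p is true.
    At w2: <>(s -> []p) requires s -> []p at some successor in {w2, w3}.
      s -> []p holds at w3, so <>(s -> []p) is true at w2.
    At w2: <>p requires p at some successor in {w2, w3}.
      At w2: p is false.
      At w3: p is false.
    So <>p is false at w2.
Satisfying worlds: {w0, w1, w2, w3}

w0, w1, w2, w3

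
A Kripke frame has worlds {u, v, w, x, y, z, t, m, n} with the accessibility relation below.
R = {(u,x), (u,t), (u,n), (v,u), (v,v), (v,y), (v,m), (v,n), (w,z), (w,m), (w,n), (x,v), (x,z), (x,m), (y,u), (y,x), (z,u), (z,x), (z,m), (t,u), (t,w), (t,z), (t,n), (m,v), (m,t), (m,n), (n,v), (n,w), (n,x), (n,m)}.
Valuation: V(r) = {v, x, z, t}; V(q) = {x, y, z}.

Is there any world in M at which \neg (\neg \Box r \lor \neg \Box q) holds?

Let φ = \neg (\neg \Box r \lor \neg \Box q). Evaluate φ at each world:
  u (successors {x, t, n}): φ is false.
  v (successors {u, v, y, m, n}): φ is false.
  w (successors {z, m, n}): φ is false.
  x (successors {v, z, m}): φ is false.
  y (successors {u, x}): φ is false.
  z (successors {u, x, m}): φ is false.
  t (successors {u, w, z, n}): φ is false.
  m (successors {v, t, n}): φ is false.
  n (successors {v, w, x, m}): φ is false.
For instance, at t:
  At t: \neg \Box r \lor \neg \Box q is true, so \neg (\neg \Box r \lor \neg \Box q) is false.
    At t: \neg \Box r is true, \neg \Box q is true, so \neg \Box r \lor \neg \Box q is true.
      At t: \Box r is false, so \neg \Box r is true.
      At t: \Box q is false, so \neg \Box q is true.

No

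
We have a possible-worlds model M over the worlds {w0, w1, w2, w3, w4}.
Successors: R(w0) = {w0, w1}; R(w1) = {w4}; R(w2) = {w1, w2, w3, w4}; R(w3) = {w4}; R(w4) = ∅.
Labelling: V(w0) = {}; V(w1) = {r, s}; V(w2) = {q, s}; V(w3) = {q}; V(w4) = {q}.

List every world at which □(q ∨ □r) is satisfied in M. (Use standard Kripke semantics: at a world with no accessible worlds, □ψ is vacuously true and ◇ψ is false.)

w1, w3, w4

Let φ = □(q ∨ □r). Evaluate φ at each world:
  w0 (successors {w0, w1}): φ is false.
  w1 (successors {w4}): φ is true.
  w2 (successors {w1, w2, w3, w4}): φ is false.
  w3 (successors {w4}): φ is true.
  w4 (successors ∅): φ is true.
For instance, at w1:
  At w1: □(q ∨ □r) requires q ∨ □r at every successor {w4}.
      At w4: q is true, □r is true, so q ∨ □r is true.
  So □(q ∨ □r) is true at w1.
Satisfying worlds: {w1, w3, w4}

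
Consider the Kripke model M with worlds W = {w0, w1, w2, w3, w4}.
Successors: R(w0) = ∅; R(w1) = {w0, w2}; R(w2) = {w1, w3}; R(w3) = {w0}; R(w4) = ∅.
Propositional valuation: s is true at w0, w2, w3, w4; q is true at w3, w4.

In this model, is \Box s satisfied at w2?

Recall that \Box ψ holds at a world iff ψ holds at every accessible world, and \Diamond ψ holds iff ψ holds at some accessible world.
At w2: \Box s requires s at every successor {w1, w3}.
  s fails at w1, so \Box s is false at w2.

No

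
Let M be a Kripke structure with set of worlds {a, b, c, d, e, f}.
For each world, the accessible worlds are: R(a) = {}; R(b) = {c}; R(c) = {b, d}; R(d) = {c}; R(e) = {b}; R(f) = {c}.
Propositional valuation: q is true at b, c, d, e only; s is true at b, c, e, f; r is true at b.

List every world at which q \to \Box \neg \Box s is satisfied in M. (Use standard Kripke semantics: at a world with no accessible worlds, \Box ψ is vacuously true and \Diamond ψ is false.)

a, b, d, f

Let φ = q \to \Box \neg \Box s. Evaluate φ at each world:
  a (successors ∅): φ is true.
  b (successors {c}): φ is true.
  c (successors {b, d}): φ is false.
  d (successors {c}): φ is true.
  e (successors {b}): φ is false.
  f (successors {c}): φ is true.
For instance, at f:
  At f: q is false, \Box \neg \Box s is true, so q \to \Box \neg \Box s is true.
    At f: \Box \neg \Box s requires \neg \Box s at every successor {c}.
      At c: \neg \Box s is true.
    So \Box \neg \Box s is true at f.
Satisfying worlds: {a, b, d, f}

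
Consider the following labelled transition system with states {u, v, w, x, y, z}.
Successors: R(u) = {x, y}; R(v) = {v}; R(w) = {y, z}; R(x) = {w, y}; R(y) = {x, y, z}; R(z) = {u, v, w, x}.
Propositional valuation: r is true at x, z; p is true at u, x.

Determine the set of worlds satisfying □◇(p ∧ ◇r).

Recall that □ψ holds at a world iff ψ holds at every accessible world, and ◇ψ holds iff ψ holds at some accessible world.
Let φ = □◇(p ∧ ◇r). Evaluate φ at each world:
  u (successors {x, y}): φ is false.
  v (successors {v}): φ is false.
  w (successors {y, z}): φ is false.
  x (successors {w, y}): φ is false.
  y (successors {x, y, z}): φ is false.
  z (successors {u, v, w, x}): φ is false.
For instance, at u:
  At u: □◇(p ∧ ◇r) requires ◇(p ∧ ◇r) at every successor {x, y}.
    ◇(p ∧ ◇r) fails at x, so □◇(p ∧ ◇r) is false at u.
      At x: ◇(p ∧ ◇r) requires p ∧ ◇r at some successor in {w, y}.
        At w: p ∧ ◇r is false.
        At y: p ∧ ◇r is false.
      So ◇(p ∧ ◇r) is false at x.
Satisfying worlds: none.

none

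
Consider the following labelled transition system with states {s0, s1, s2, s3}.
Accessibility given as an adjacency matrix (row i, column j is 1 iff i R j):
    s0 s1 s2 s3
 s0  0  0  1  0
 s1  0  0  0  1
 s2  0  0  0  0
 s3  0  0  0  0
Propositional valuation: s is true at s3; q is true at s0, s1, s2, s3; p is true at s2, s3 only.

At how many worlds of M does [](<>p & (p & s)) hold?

2

Let φ = [](<>p & (p & s)). Evaluate φ at each world:
  s0 (successors {s2}): φ is false.
  s1 (successors {s3}): φ is false.
  s2 (successors ∅): φ is true.
  s3 (successors ∅): φ is true.
For instance, at s1:
  At s1: [](<>p & (p & s)) requires <>p & (p & s) at every successor {s3}.
    <>p & (p & s) fails at s3, so [](<>p & (p & s)) is false at s1.
      At s3: <>p is false, p & s is true, so <>p & (p & s) is false.
Satisfying worlds: {s2, s3}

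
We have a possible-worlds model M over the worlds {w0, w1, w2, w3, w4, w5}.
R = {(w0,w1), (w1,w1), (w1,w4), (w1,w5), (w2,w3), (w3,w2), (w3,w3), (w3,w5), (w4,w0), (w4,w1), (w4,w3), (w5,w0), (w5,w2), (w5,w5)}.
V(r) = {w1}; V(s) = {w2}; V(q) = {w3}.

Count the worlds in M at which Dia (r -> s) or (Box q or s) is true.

5

Let φ = Dia (r -> s) or (Box q or s). Evaluate φ at each world:
  w0 (successors {w1}): φ is false.
  w1 (successors {w1, w4, w5}): φ is true.
  w2 (successors {w3}): φ is true.
  w3 (successors {w2, w3, w5}): φ is true.
  w4 (successors {w0, w1, w3}): φ is true.
  w5 (successors {w0, w2, w5}): φ is true.
For instance, at w1:
  At w1: Dia (r -> s) is true, Box q or s is false, so Dia (r -> s) or (Box q or s) is true.
    At w1: Dia (r -> s) requires r -> s at some successor in {w1, w4, w5}.
      r -> s holds at w4, so Dia (r -> s) is true at w1.
    At w1: Box q is false, s is false, so Box q or s is false.
      At w1: Box q requires q at every successor {w1, w4, w5}.
        q fails at w1, so Box q is false at w1.
Satisfying worlds: {w1, w2, w3, w4, w5}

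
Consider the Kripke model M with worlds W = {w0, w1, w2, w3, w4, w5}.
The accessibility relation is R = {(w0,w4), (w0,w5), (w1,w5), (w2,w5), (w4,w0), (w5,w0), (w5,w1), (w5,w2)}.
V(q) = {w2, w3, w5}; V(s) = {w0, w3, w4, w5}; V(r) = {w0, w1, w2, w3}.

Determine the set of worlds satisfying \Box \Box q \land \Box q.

Let φ = \Box \Box q \land \Box q. Evaluate φ at each world:
  w0 (successors {w4, w5}): φ is false.
  w1 (successors {w5}): φ is false.
  w2 (successors {w5}): φ is false.
  w3 (successors ∅): φ is true.
  w4 (successors {w0}): φ is false.
  w5 (successors {w0, w1, w2}): φ is false.
For instance, at w1:
  At w1: \Box \Box q is false, \Box q is true, so \Box \Box q \land \Box q is false.
    At w1: \Box \Box q requires \Box q at every successor {w5}.
      \Box q fails at w5, so \Box \Box q is false at w1.
    At w1: \Box q requires q at every successor {w5}.
      At w5: q is true.
    So \Box q is true at w1.
Satisfying worlds: {w3}

w3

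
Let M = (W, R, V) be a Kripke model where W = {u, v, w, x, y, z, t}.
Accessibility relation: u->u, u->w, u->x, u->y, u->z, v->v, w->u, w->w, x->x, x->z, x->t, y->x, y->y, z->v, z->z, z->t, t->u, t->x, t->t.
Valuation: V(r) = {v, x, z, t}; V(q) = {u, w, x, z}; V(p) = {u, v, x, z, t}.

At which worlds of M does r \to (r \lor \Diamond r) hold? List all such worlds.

u, v, w, x, y, z, t

Let φ = r \to (r \lor \Diamond r). Evaluate φ at each world:
  u (successors {u, w, x, y, z}): φ is true.
  v (successors {v}): φ is true.
  w (successors {u, w}): φ is true.
  x (successors {x, z, t}): φ is true.
  y (successors {x, y}): φ is true.
  z (successors {v, z, t}): φ is true.
  t (successors {u, x, t}): φ is true.
For instance, at t:
  At t: r is true, r \lor \Diamond r is true, so r \to (r \lor \Diamond r) is true.
    At t: r is true, \Diamond r is true, so r \lor \Diamond r is true.
      At t: \Diamond r requires r at some successor in {u, x, t}.
        r holds at x, so \Diamond r is true at t.
Satisfying worlds: {u, v, w, x, y, z, t}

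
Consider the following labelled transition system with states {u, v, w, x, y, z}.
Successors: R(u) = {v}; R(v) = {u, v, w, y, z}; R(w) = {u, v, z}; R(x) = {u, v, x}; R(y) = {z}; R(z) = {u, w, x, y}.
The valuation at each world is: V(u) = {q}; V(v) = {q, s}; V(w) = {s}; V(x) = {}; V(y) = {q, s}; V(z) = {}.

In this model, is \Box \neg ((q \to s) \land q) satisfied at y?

Yes

At y: \Box \neg ((q \to s) \land q) requires \neg ((q \to s) \land q) at every successor {z}.
  At z: \neg ((q \to s) \land q) is true.
So \Box \neg ((q \to s) \land q) is true at y.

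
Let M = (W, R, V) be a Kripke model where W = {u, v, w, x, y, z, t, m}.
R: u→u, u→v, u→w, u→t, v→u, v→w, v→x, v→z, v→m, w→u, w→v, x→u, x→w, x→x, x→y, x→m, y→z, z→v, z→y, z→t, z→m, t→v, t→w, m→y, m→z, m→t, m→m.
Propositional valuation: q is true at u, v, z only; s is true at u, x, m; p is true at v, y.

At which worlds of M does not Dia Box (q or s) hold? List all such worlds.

w, y

Let φ = not Dia Box (q or s). Evaluate φ at each world:
  u (successors {u, v, w, t}): φ is false.
  v (successors {u, w, x, z, m}): φ is false.
  w (successors {u, v}): φ is true.
  x (successors {u, w, x, y, m}): φ is false.
  y (successors {z}): φ is true.
  z (successors {v, y, t, m}): φ is false.
  t (successors {v, w}): φ is false.
  m (successors {y, z, t, m}): φ is false.
For instance, at y:
  At y: Dia Box (q or s) is false, so not Dia Box (q or s) is true.
    At y: Dia Box (q or s) requires Box (q or s) at some successor in {z}.
      At z: Box (q or s) is false.
    So Dia Box (q or s) is false at y.
Satisfying worlds: {w, y}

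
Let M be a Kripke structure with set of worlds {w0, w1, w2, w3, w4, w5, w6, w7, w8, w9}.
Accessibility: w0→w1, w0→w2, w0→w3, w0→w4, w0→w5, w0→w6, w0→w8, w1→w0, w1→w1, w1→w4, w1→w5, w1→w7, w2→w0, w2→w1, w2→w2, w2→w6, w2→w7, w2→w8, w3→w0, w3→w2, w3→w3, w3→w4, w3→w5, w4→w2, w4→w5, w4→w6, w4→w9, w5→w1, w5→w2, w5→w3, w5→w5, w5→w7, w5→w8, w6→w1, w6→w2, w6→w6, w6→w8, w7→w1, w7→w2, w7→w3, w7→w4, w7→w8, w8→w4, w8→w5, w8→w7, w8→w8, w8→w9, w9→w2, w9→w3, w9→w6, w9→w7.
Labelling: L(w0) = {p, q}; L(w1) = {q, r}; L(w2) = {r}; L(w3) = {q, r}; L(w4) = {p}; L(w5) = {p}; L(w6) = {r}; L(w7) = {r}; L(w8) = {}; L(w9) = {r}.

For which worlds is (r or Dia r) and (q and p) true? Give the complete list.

Let φ = (r or Dia r) and (q and p). Evaluate φ at each world:
  w0 (successors {w1, w2, w3, w4, w5, w6, w8}): φ is true.
  w1 (successors {w0, w1, w4, w5, w7}): φ is false.
  w2 (successors {w0, w1, w2, w6, w7, w8}): φ is false.
  w3 (successors {w0, w2, w3, w4, w5}): φ is false.
  w4 (successors {w2, w5, w6, w9}): φ is false.
  w5 (successors {w1, w2, w3, w5, w7, w8}): φ is false.
  w6 (successors {w1, w2, w6, w8}): φ is false.
  w7 (successors {w1, w2, w3, w4, w8}): φ is false.
  w8 (successors {w4, w5, w7, w8, w9}): φ is false.
  w9 (successors {w2, w3, w6, w7}): φ is false.
For instance, at w1:
  At w1: r or Dia r is true, q and p is false, so (r or Dia r) and (q and p) is false.
    At w1: r is true, Dia r is true, so r or Dia r is true.
      At w1: Dia r requires r at some successor in {w0, w1, w4, w5, w7}.
        r holds at w1, so Dia r is true at w1.
Satisfying worlds: {w0}

w0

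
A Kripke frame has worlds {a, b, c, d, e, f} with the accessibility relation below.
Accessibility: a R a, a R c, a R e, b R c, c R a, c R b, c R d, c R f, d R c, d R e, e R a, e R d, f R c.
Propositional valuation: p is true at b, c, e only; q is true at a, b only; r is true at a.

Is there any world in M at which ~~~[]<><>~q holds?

Let φ = ~~~[]<><>~q. Evaluate φ at each world:
  a (successors {a, c, e}): φ is false.
  b (successors {c}): φ is false.
  c (successors {a, b, d, f}): φ is false.
  d (successors {c, e}): φ is false.
  e (successors {a, d}): φ is false.
  f (successors {c}): φ is false.
For instance, at a:
  At a: ~~[]<><>~q is true, so ~~~[]<><>~q is false.
    At a: ~[]<><>~q is false, so ~~[]<><>~q is true.
      At a: []<><>~q is true, so ~[]<><>~q is false.

No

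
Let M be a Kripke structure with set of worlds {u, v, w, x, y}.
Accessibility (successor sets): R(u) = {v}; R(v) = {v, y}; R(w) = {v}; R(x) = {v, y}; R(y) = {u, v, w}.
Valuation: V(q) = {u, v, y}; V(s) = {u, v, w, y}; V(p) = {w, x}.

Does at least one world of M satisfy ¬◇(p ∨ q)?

Let φ = ¬◇(p ∨ q). Evaluate φ at each world:
  u (successors {v}): φ is false.
  v (successors {v, y}): φ is false.
  w (successors {v}): φ is false.
  x (successors {v, y}): φ is false.
  y (successors {u, v, w}): φ is false.
For instance, at y:
  At y: ◇(p ∨ q) is true, so ¬◇(p ∨ q) is false.
    At y: ◇(p ∨ q) requires p ∨ q at some successor in {u, v, w}.
      p ∨ q holds at u, so ◇(p ∨ q) is true at y.

No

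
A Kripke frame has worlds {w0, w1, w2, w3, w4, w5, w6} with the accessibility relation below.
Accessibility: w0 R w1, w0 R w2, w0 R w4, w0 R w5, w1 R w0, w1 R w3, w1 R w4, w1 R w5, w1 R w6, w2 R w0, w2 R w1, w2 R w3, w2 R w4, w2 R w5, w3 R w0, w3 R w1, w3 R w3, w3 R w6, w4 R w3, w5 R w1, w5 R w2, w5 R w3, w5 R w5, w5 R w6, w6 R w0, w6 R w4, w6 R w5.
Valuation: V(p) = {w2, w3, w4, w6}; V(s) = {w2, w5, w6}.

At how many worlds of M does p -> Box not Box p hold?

5

Recall that Box ψ holds at a world iff ψ holds at every accessible world, and Dia ψ holds iff ψ holds at some accessible world.
Let φ = p -> Box not Box p. Evaluate φ at each world:
  w0 (successors {w1, w2, w4, w5}): φ is true.
  w1 (successors {w0, w3, w4, w5, w6}): φ is true.
  w2 (successors {w0, w1, w3, w4, w5}): φ is false.
  w3 (successors {w0, w1, w3, w6}): φ is true.
  w4 (successors {w3}): φ is true.
  w5 (successors {w1, w2, w3, w5, w6}): φ is true.
  w6 (successors {w0, w4, w5}): φ is false.
For instance, at w0:
  At w0: p is false, Box not Box p is false, so p -> Box not Box p is true.
    At w0: Box not Box p requires not Box p at every successor {w1, w2, w4, w5}.
      not Box p fails at w4, so Box not Box p is false at w0.
Satisfying worlds: {w0, w1, w3, w4, w5}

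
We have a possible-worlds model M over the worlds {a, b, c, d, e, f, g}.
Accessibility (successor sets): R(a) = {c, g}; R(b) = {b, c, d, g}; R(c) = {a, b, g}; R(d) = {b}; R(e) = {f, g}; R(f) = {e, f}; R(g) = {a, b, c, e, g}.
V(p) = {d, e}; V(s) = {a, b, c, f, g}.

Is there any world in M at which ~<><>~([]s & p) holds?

Recall that []ψ holds at a world iff ψ holds at every accessible world, and <>ψ holds iff ψ holds at some accessible world.
Let φ = ~<><>~([]s & p). Evaluate φ at each world:
  a (successors {c, g}): φ is false.
  b (successors {b, c, d, g}): φ is false.
  c (successors {a, b, g}): φ is false.
  d (successors {b}): φ is false.
  e (successors {f, g}): φ is false.
  f (successors {e, f}): φ is false.
  g (successors {a, b, c, e, g}): φ is false.
For instance, at c:
  At c: <><>~([]s & p) is true, so ~<><>~([]s & p) is false.
    At c: <><>~([]s & p) requires <>~([]s & p) at some successor in {a, b, g}.
      <>~([]s & p) holds at a, so <><>~([]s & p) is true at c.

No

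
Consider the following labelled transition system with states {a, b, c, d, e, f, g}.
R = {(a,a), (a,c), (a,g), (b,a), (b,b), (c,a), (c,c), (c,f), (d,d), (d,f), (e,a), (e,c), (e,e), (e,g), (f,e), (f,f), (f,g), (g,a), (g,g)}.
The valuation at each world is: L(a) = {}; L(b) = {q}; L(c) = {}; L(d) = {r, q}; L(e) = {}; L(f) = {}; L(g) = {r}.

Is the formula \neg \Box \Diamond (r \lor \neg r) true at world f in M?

No

Recall that \Box ψ holds at a world iff ψ holds at every accessible world, and \Diamond ψ holds iff ψ holds at some accessible world.
At f: \Box \Diamond (r \lor \neg r) is true, so \neg \Box \Diamond (r \lor \neg r) is false.
  At f: \Box \Diamond (r \lor \neg r) requires \Diamond (r \lor \neg r) at every successor {e, f, g}.
      At e: \Diamond (r \lor \neg r) requires r \lor \neg r at some successor in {a, c, e, g}.
        r \lor \neg r holds at a, so \Diamond (r \lor \neg r) is true at e.
      At f: \Diamond (r \lor \neg r) requires r \lor \neg r at some successor in {e, f, g}.
        r \lor \neg r holds at e, so \Diamond (r \lor \neg r) is true at f.
      At g: \Diamond (r \lor \neg r) requires r \lor \neg r at some successor in {a, g}.
        r \lor \neg r holds at a, so \Diamond (r \lor \neg r) is true at g.
  So \Box \Diamond (r \lor \neg r) is true at f.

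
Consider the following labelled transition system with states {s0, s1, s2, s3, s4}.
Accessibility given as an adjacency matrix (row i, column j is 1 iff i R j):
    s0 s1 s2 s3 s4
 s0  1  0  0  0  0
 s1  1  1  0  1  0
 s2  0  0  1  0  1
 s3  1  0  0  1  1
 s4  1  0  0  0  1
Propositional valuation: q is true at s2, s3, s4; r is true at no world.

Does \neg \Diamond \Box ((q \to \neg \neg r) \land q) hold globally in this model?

Yes

Recall that \Box ψ holds at a world iff ψ holds at every accessible world, and \Diamond ψ holds iff ψ holds at some accessible world.
Let φ = \neg \Diamond \Box ((q \to \neg \neg r) \land q). Evaluate φ at each world:
  s0 (successors {s0}): φ is true.
  s1 (successors {s0, s1, s3}): φ is true.
  s2 (successors {s2, s4}): φ is true.
  s3 (successors {s0, s3, s4}): φ is true.
  s4 (successors {s0, s4}): φ is true.
For instance, at s3:
  At s3: \Diamond \Box ((q \to \neg \neg r) \land q) is false, so \neg \Diamond \Box ((q \to \neg \neg r) \land q) is true.
    At s3: \Diamond \Box ((q \to \neg \neg r) \land q) requires \Box ((q \to \neg \neg r) \land q) at some successor in {s0, s3, s4}.
      At s0: \Box ((q \to \neg \neg r) \land q) is false.
      At s3: \Box ((q \to \neg \neg r) \land q) is false.
      At s4: \Box ((q \to \neg \neg r) \land q) is false.
    So \Diamond \Box ((q \to \neg \neg r) \land q) is false at s3.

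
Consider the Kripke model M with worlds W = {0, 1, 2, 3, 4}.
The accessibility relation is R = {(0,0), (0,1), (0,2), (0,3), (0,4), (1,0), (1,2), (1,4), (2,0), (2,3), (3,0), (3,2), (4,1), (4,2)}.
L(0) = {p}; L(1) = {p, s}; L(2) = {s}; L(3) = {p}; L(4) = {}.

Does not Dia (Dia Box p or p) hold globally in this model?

No

Let φ = not Dia (Dia Box p or p). Evaluate φ at each world:
  0 (successors {0, 1, 2, 3, 4}): φ is false.
  1 (successors {0, 2, 4}): φ is false.
  2 (successors {0, 3}): φ is false.
  3 (successors {0, 2}): φ is false.
  4 (successors {1, 2}): φ is false.
Detail at 0 (counterexample):
  At 0: Dia (Dia Box p or p) is true, so not Dia (Dia Box p or p) is false.
    At 0: Dia (Dia Box p or p) requires Dia Box p or p at some successor in {0, 1, 2, 3, 4}.
      Dia Box p or p holds at 0, so Dia (Dia Box p or p) is true at 0.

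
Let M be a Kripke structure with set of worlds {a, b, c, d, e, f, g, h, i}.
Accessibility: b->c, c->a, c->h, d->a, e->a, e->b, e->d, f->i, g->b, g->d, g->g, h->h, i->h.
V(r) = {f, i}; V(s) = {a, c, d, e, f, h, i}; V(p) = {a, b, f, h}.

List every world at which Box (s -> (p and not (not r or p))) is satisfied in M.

Let φ = Box (s -> (p and not (not r or p))). Evaluate φ at each world:
  a (successors ∅): φ is true.
  b (successors {c}): φ is false.
  c (successors {a, h}): φ is false.
  d (successors {a}): φ is false.
  e (successors {a, b, d}): φ is false.
  f (successors {i}): φ is false.
  g (successors {b, d, g}): φ is false.
  h (successors {h}): φ is false.
  i (successors {h}): φ is false.
For instance, at c:
  At c: Box (s -> (p and not (not r or p))) requires s -> (p and not (not r or p)) at every successor {a, h}.
    s -> (p and not (not r or p)) fails at a, so Box (s -> (p and not (not r or p))) is false at c.
Satisfying worlds: {a}

a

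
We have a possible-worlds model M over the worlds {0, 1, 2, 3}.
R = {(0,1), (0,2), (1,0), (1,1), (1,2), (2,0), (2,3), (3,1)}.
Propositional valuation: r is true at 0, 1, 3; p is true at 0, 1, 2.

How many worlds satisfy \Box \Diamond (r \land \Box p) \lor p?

4

Let φ = \Box \Diamond (r \land \Box p) \lor p. Evaluate φ at each world:
  0 (successors {1, 2}): φ is true.
  1 (successors {0, 1, 2}): φ is true.
  2 (successors {0, 3}): φ is true.
  3 (successors {1}): φ is true.
For instance, at 0:
  At 0: \Box \Diamond (r \land \Box p) is true, p is true, so \Box \Diamond (r \land \Box p) \lor p is true.
    At 0: \Box \Diamond (r \land \Box p) requires \Diamond (r \land \Box p) at every successor {1, 2}.
      At 1: \Diamond (r \land \Box p) is true.
      At 2: \Diamond (r \land \Box p) is true.
    So \Box \Diamond (r \land \Box p) is true at 0.
Satisfying worlds: {0, 1, 2, 3}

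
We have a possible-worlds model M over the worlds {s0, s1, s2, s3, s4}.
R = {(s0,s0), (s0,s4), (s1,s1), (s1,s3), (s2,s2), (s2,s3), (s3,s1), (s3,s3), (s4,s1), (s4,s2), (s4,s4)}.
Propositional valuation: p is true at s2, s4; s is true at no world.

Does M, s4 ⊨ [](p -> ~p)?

No

At s4: [](p -> ~p) requires p -> ~p at every successor {s1, s2, s4}.
  p -> ~p fails at s2, so [](p -> ~p) is false at s4.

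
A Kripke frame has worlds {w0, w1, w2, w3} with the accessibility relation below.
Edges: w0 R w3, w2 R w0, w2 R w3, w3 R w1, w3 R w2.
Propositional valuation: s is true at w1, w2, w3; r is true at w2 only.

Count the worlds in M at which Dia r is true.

1

Recall that Dia ψ holds at a world iff ψ holds at some accessible world.
Let φ = Dia r. Evaluate φ at each world:
  w0 (successors {w3}): φ is false.
  w1 (successors ∅): φ is false.
  w2 (successors {w0, w3}): φ is false.
  w3 (successors {w1, w2}): φ is true.
For instance, at w2:
  At w2: Dia r requires r at some successor in {w0, w3}.
    At w0: r is false.
    At w3: r is false.
  So Dia r is false at w2.
Satisfying worlds: {w3}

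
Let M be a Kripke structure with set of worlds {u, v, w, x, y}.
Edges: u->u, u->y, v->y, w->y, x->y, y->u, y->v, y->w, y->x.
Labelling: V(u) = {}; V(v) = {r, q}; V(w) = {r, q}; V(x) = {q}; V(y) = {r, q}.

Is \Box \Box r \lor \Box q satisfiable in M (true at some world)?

Yes

Let φ = \Box \Box r \lor \Box q. Evaluate φ at each world:
  u (successors {u, y}): φ is false.
  v (successors {y}): φ is true.
  w (successors {y}): φ is true.
  x (successors {y}): φ is true.
  y (successors {u, v, w, x}): φ is false.
Detail at v (witness):
  At v: \Box \Box r is false, \Box q is true, so \Box \Box r \lor \Box q is true.
    At v: \Box \Box r requires \Box r at every successor {y}.
      \Box r fails at y, so \Box \Box r is false at v.
    At v: \Box q requires q at every successor {y}.
      At y: q is true.
    So \Box q is true at v.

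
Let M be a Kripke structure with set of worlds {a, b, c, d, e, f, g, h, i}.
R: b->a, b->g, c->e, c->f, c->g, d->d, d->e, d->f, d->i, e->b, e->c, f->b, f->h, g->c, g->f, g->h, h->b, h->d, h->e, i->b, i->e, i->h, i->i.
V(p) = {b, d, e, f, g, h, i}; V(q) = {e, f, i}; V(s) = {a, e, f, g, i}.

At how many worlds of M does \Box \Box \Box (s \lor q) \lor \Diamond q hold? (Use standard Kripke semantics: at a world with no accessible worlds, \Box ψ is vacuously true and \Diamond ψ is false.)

Let φ = \Box \Box \Box (s \lor q) \lor \Diamond q. Evaluate φ at each world:
  a (successors ∅): φ is true.
  b (successors {a, g}): φ is false.
  c (successors {e, f, g}): φ is true.
  d (successors {d, e, f, i}): φ is true.
  e (successors {b, c}): φ is false.
  f (successors {b, h}): φ is false.
  g (successors {c, f, h}): φ is true.
  h (successors {b, d, e}): φ is true.
  i (successors {b, e, h, i}): φ is true.
For instance, at i:
  At i: \Box \Box \Box (s \lor q) is false, \Diamond q is true, so \Box \Box \Box (s \lor q) \lor \Diamond q is true.
    At i: \Box \Box \Box (s \lor q) requires \Box \Box (s \lor q) at every successor {b, e, h, i}.
      \Box \Box (s \lor q) fails at b, so \Box \Box \Box (s \lor q) is false at i.
    At i: \Diamond q requires q at some successor in {b, e, h, i}.
      q holds at e, so \Diamond q is true at i.
Satisfying worlds: {a, c, d, g, h, i}

6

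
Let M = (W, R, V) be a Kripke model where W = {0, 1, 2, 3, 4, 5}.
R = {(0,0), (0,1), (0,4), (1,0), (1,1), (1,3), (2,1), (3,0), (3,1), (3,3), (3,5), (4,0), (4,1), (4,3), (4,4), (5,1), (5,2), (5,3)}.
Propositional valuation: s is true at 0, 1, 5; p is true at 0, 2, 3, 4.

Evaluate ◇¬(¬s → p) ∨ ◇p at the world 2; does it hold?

Recall that ◇ψ holds at a world iff ψ holds at some accessible world.
At 2: ◇¬(¬s → p) is false, ◇p is false, so ◇¬(¬s → p) ∨ ◇p is false.
  At 2: ◇¬(¬s → p) requires ¬(¬s → p) at some successor in {1}.
    At 1: ¬(¬s → p) is false.
  So ◇¬(¬s → p) is false at 2.
  At 2: ◇p requires p at some successor in {1}.
    At 1: p is false.
  So ◇p is false at 2.

No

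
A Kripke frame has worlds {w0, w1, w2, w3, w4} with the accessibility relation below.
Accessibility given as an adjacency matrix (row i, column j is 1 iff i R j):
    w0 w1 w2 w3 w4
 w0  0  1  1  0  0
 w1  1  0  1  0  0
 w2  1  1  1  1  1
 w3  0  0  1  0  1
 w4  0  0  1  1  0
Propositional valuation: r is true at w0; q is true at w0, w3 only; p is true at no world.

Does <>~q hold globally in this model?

Let φ = <>~q. Evaluate φ at each world:
  w0 (successors {w1, w2}): φ is true.
  w1 (successors {w0, w2}): φ is true.
  w2 (successors {w0, w1, w2, w3, w4}): φ is true.
  w3 (successors {w2, w4}): φ is true.
  w4 (successors {w2, w3}): φ is true.
For instance, at w4:
  At w4: <>~q requires ~q at some successor in {w2, w3}.
    ~q holds at w2, so <>~q is true at w4.

Yes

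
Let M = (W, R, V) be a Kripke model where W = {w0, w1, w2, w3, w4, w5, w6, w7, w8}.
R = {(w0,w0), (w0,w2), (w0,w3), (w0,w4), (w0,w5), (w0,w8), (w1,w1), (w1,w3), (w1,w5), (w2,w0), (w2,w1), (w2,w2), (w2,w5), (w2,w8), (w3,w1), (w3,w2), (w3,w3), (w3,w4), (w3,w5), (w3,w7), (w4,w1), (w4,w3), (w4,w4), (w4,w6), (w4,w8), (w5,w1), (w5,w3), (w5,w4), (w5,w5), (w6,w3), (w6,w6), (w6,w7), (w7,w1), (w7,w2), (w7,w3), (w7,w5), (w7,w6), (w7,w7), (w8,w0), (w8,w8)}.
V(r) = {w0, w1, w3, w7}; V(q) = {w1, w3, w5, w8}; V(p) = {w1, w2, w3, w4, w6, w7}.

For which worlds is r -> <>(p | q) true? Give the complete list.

w0, w1, w2, w3, w4, w5, w6, w7, w8

Let φ = r -> <>(p | q). Evaluate φ at each world:
  w0 (successors {w0, w2, w3, w4, w5, w8}): φ is true.
  w1 (successors {w1, w3, w5}): φ is true.
  w2 (successors {w0, w1, w2, w5, w8}): φ is true.
  w3 (successors {w1, w2, w3, w4, w5, w7}): φ is true.
  w4 (successors {w1, w3, w4, w6, w8}): φ is true.
  w5 (successors {w1, w3, w4, w5}): φ is true.
  w6 (successors {w3, w6, w7}): φ is true.
  w7 (successors {w1, w2, w3, w5, w6, w7}): φ is true.
  w8 (successors {w0, w8}): φ is true.
For instance, at w7:
  At w7: r is true, <>(p | q) is true, so r -> <>(p | q) is true.
    At w7: <>(p | q) requires p | q at some successor in {w1, w2, w3, w5, w6, w7}.
      p | q holds at w1, so <>(p | q) is true at w7.
Satisfying worlds: {w0, w1, w2, w3, w4, w5, w6, w7, w8}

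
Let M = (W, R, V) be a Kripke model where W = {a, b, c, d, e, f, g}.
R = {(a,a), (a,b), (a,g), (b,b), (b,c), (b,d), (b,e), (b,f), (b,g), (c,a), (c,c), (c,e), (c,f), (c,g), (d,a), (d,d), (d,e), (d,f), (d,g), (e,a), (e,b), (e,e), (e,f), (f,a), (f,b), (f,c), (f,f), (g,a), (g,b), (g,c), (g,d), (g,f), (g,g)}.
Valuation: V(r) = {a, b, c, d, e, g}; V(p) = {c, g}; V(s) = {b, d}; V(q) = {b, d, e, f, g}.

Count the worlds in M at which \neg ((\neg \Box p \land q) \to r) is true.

1

Let φ = \neg ((\neg \Box p \land q) \to r). Evaluate φ at each world:
  a (successors {a, b, g}): φ is false.
  b (successors {b, c, d, e, f, g}): φ is false.
  c (successors {a, c, e, f, g}): φ is false.
  d (successors {a, d, e, f, g}): φ is false.
  e (successors {a, b, e, f}): φ is false.
  f (successors {a, b, c, f}): φ is true.
  g (successors {a, b, c, d, f, g}): φ is false.
For instance, at d:
  At d: (\neg \Box p \land q) \to r is true, so \neg ((\neg \Box p \land q) \to r) is false.
    At d: \neg \Box p \land q is true, r is true, so (\neg \Box p \land q) \to r is true.
      At d: \neg \Box p is true, q is true, so \neg \Box p \land q is true.
Satisfying worlds: {f}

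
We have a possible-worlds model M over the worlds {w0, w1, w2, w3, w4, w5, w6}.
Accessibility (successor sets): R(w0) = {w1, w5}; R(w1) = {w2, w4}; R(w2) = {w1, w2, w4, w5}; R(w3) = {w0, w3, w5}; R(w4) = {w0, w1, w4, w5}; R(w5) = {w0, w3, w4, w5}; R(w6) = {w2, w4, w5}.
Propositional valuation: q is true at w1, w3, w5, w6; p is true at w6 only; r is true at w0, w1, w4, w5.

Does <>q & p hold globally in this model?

No

Let φ = <>q & p. Evaluate φ at each world:
  w0 (successors {w1, w5}): φ is false.
  w1 (successors {w2, w4}): φ is false.
  w2 (successors {w1, w2, w4, w5}): φ is false.
  w3 (successors {w0, w3, w5}): φ is false.
  w4 (successors {w0, w1, w4, w5}): φ is false.
  w5 (successors {w0, w3, w4, w5}): φ is false.
  w6 (successors {w2, w4, w5}): φ is true.
Detail at w0 (counterexample):
  At w0: <>q is true, p is false, so <>q & p is false.
    At w0: <>q requires q at some successor in {w1, w5}.
      q holds at w1, so <>q is true at w0.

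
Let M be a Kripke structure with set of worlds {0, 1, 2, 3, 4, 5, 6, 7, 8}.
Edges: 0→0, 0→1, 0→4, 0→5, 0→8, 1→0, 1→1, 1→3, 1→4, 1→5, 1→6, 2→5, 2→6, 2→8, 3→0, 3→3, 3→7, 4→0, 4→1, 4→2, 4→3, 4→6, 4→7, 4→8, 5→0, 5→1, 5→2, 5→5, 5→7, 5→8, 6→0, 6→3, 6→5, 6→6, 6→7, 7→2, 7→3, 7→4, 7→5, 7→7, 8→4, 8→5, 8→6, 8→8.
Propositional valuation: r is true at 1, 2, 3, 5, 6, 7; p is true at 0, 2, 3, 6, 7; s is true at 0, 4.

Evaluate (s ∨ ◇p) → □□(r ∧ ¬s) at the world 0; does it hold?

No

At 0: s ∨ ◇p is true, □□(r ∧ ¬s) is false, so (s ∨ ◇p) → □□(r ∧ ¬s) is false.
  At 0: s is true, ◇p is true, so s ∨ ◇p is true.
    At 0: ◇p requires p at some successor in {0, 1, 4, 5, 8}.
      p holds at 0, so ◇p is true at 0.
  At 0: □□(r ∧ ¬s) requires □(r ∧ ¬s) at every successor {0, 1, 4, 5, 8}.
    □(r ∧ ¬s) fails at 0, so □□(r ∧ ¬s) is false at 0.
      At 0: □(r ∧ ¬s) requires r ∧ ¬s at every successor {0, 1, 4, 5, 8}.
        r ∧ ¬s fails at 0, so □(r ∧ ¬s) is false at 0.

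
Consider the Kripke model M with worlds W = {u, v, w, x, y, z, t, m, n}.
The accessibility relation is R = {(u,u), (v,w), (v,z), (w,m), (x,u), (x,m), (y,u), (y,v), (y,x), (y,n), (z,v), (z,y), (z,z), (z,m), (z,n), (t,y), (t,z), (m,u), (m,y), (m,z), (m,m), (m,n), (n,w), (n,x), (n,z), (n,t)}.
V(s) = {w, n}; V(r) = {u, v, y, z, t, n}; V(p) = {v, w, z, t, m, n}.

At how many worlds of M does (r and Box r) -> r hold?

9

Let φ = (r and Box r) -> r. Evaluate φ at each world:
  u (successors {u}): φ is true.
  v (successors {w, z}): φ is true.
  w (successors {m}): φ is true.
  x (successors {u, m}): φ is true.
  y (successors {u, v, x, n}): φ is true.
  z (successors {v, y, z, m, n}): φ is true.
  t (successors {y, z}): φ is true.
  m (successors {u, y, z, m, n}): φ is true.
  n (successors {w, x, z, t}): φ is true.
For instance, at y:
  At y: r and Box r is false, r is true, so (r and Box r) -> r is true.
    At y: r is true, Box r is false, so r and Box r is false.
      At y: Box r requires r at every successor {u, v, x, n}.
        r fails at x, so Box r is false at y.
Satisfying worlds: {u, v, w, x, y, z, t, m, n}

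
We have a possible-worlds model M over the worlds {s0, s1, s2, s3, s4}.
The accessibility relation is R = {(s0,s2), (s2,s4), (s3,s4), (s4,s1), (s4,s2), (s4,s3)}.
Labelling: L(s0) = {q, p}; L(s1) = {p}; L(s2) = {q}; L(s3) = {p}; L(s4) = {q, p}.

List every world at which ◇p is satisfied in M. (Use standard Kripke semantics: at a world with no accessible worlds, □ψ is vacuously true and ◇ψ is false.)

Let φ = ◇p. Evaluate φ at each world:
  s0 (successors {s2}): φ is false.
  s1 (successors ∅): φ is false.
  s2 (successors {s4}): φ is true.
  s3 (successors {s4}): φ is true.
  s4 (successors {s1, s2, s3}): φ is true.
For instance, at s0:
  At s0: ◇p requires p at some successor in {s2}.
    At s2: p is false.
  So ◇p is false at s0.
Satisfying worlds: {s2, s3, s4}

s2, s3, s4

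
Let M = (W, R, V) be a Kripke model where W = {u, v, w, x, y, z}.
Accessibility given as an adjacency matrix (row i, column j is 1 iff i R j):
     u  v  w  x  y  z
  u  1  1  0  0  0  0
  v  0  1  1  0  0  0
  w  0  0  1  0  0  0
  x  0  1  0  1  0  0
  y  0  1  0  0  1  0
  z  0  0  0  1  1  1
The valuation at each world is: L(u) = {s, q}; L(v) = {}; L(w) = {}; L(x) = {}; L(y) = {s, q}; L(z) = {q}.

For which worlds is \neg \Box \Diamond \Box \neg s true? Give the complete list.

Let φ = \neg \Box \Diamond \Box \neg s. Evaluate φ at each world:
  u (successors {u, v}): φ is false.
  v (successors {v, w}): φ is false.
  w (successors {w}): φ is false.
  x (successors {v, x}): φ is false.
  y (successors {v, y}): φ is false.
  z (successors {x, y, z}): φ is false.
For instance, at w:
  At w: \Box \Diamond \Box \neg s is true, so \neg \Box \Diamond \Box \neg s is false.
    At w: \Box \Diamond \Box \neg s requires \Diamond \Box \neg s at every successor {w}.
      At w: \Diamond \Box \neg s is true.
    So \Box \Diamond \Box \neg s is true at w.
Satisfying worlds: none.

none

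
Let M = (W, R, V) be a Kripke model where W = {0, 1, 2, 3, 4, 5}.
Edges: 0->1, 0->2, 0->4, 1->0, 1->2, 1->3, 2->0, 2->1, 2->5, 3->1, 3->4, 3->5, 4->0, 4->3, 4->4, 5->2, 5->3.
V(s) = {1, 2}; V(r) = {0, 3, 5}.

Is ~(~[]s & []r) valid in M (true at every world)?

Yes

Recall that []ψ holds at a world iff ψ holds at every accessible world, and <>ψ holds iff ψ holds at some accessible world.
Let φ = ~(~[]s & []r). Evaluate φ at each world:
  0 (successors {1, 2, 4}): φ is true.
  1 (successors {0, 2, 3}): φ is true.
  2 (successors {0, 1, 5}): φ is true.
  3 (successors {1, 4, 5}): φ is true.
  4 (successors {0, 3, 4}): φ is true.
  5 (successors {2, 3}): φ is true.
For instance, at 1:
  At 1: ~[]s & []r is false, so ~(~[]s & []r) is true.
    At 1: ~[]s is true, []r is false, so ~[]s & []r is false.
      At 1: []s is false, so ~[]s is true.
      At 1: []r requires r at every successor {0, 2, 3}.
        r fails at 2, so []r is false at 1.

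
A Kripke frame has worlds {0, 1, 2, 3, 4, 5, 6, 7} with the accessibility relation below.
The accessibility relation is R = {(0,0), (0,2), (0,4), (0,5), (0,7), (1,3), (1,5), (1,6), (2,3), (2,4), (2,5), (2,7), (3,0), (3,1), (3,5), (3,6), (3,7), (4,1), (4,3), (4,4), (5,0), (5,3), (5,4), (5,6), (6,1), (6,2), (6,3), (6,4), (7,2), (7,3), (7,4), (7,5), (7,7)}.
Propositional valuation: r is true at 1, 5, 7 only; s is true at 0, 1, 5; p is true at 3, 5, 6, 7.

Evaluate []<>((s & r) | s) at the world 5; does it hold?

Yes

At 5: []<>((s & r) | s) requires <>((s & r) | s) at every successor {0, 3, 4, 6}.
  At 0: <>((s & r) | s) is true.
  At 3: <>((s & r) | s) is true.
  At 4: <>((s & r) | s) is true.
  At 6: <>((s & r) | s) is true.
So []<>((s & r) | s) is true at 5.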